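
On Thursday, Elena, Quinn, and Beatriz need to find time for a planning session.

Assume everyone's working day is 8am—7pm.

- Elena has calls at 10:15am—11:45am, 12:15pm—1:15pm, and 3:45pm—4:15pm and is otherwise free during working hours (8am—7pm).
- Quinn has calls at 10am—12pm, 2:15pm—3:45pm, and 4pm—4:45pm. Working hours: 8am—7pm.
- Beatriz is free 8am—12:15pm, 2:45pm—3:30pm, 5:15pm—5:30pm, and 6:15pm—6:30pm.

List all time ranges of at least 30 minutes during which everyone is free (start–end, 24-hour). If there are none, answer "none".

08:00–10:00

Elena free within 08:00–19:00: 08:00–10:15, 11:45–12:15, 13:15–15:45, 16:15–19:00.
Quinn free within 08:00–19:00: 08:00–10:00, 12:00–14:15, 15:45–16:00, 16:45–19:00.
Elena ∩ Quinn: 08:00–10:00, 12:00–12:15, 13:15–14:15, 16:45–19:00.
Elena ∩ Quinn ∩ Beatriz: 08:00–10:00, 12:00–12:15, 17:15–17:30, 18:15–18:30.
Windows ≥ 30 min: 08:00–10:00.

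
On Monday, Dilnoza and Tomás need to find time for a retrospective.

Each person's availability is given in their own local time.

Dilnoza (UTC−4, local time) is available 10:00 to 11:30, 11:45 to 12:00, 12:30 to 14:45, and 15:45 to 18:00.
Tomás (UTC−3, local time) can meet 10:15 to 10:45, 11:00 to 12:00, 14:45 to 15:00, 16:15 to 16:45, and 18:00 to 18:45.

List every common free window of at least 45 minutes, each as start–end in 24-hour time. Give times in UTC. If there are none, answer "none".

Dilnoza → UTC: 14:00–15:30, 15:45–16:00, 16:30–18:45, 19:45–22:00.
Tomás → UTC: 13:15–13:45, 14:00–15:00, 17:45–18:00, 19:15–19:45, 21:00–21:45.
Dilnoza ∩ Tomás: 14:00–15:00, 17:45–18:00, 21:00–21:45.
Windows ≥ 45 min: 14:00–15:00, 21:00–21:45.

14:00–15:00, 21:00–21:45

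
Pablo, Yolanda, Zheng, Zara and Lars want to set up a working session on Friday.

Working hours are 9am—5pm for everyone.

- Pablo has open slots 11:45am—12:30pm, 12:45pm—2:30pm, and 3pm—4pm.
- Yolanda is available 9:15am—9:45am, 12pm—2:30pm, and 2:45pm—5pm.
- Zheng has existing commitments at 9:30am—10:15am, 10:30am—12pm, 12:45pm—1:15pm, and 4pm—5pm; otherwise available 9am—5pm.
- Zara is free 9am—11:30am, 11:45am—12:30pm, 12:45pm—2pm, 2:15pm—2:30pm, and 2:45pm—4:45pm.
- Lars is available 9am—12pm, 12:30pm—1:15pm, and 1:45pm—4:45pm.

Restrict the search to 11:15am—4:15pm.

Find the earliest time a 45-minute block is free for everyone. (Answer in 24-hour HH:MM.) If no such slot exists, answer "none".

15:00

Zheng free within 09:00–17:00: 09:00–09:30, 10:15–10:30, 12:00–12:45, 13:15–16:00.
Pablo ∩ Yolanda: 12:00–12:30, 12:45–14:30, 15:00–16:00.
Pablo ∩ Yolanda ∩ Zheng: 12:00–12:30, 13:15–14:30, 15:00–16:00.
Pablo ∩ Yolanda ∩ Zheng ∩ Zara: 12:00–12:30, 13:15–14:00, 14:15–14:30, 15:00–16:00.
Pablo ∩ Yolanda ∩ Zheng ∩ Zara ∩ Lars: 13:45–14:00, 14:15–14:30, 15:00–16:00.
Restricted to 11:15–16:15: 13:45–14:00, 14:15–14:30, 15:00–16:00.
Windows ≥ 45 min: 15:00–16:00.
Earliest such window starts at 15:00.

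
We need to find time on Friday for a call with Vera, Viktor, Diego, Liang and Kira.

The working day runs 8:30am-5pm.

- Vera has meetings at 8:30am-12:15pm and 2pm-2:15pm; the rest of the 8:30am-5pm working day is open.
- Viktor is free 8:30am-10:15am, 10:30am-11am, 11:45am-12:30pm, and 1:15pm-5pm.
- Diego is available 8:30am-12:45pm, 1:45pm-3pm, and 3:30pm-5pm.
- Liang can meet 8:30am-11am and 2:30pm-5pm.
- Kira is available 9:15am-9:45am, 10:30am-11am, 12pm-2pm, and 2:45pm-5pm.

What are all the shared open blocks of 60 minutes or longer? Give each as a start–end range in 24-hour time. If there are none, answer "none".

15:30–17:00

Vera free within 08:30–17:00: 12:15–14:00, 14:15–17:00.
Vera ∩ Viktor: 12:15–12:30, 13:15–14:00, 14:15–17:00.
Vera ∩ Viktor ∩ Diego: 12:15–12:30, 13:45–14:00, 14:15–15:00, 15:30–17:00.
Vera ∩ Viktor ∩ Diego ∩ Liang: 14:30–15:00, 15:30–17:00.
Vera ∩ Viktor ∩ Diego ∩ Liang ∩ Kira: 14:45–15:00, 15:30–17:00.
Windows ≥ 60 min: 15:30–17:00.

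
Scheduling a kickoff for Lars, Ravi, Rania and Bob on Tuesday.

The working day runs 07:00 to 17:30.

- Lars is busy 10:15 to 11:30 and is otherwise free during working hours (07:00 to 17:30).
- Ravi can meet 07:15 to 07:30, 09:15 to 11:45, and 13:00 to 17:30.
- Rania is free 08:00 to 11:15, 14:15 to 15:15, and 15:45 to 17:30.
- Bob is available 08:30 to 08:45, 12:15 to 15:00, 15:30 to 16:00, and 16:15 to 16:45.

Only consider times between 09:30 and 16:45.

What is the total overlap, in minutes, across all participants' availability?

90 minutes

Lars free within 07:00–17:30: 07:00–10:15, 11:30–17:30.
Lars ∩ Ravi: 07:15–07:30, 09:15–10:15, 11:30–11:45, 13:00–17:30.
Lars ∩ Ravi ∩ Rania: 09:15–10:15, 14:15–15:15, 15:45–17:30.
Lars ∩ Ravi ∩ Rania ∩ Bob: 14:15–15:00, 15:45–16:00, 16:15–16:45.
Restricted to 09:30–16:45: 14:15–15:00, 15:45–16:00, 16:15–16:45.
Total common minutes: 45 + 15 + 30 = 90.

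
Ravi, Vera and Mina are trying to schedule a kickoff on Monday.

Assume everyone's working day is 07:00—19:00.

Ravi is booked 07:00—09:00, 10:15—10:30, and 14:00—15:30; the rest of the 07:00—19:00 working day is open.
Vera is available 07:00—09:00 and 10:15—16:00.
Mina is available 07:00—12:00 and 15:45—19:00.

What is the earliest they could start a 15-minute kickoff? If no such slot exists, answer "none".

Ravi free within 07:00–19:00: 09:00–10:15, 10:30–14:00, 15:30–19:00.
Ravi ∩ Vera: 10:30–14:00, 15:30–16:00.
Ravi ∩ Vera ∩ Mina: 10:30–12:00, 15:45–16:00.
Windows ≥ 15 min: 10:30–12:00, 15:45–16:00.
Earliest such window starts at 10:30.

10:30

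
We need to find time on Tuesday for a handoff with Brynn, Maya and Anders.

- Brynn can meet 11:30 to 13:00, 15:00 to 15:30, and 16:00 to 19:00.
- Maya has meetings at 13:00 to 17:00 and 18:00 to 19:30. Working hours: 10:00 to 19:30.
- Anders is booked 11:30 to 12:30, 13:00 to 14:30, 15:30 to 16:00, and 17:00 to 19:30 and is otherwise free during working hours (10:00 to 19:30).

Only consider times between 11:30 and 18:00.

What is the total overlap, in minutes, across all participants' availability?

30 minutes

Maya free within 10:00–19:30: 10:00–13:00, 17:00–18:00.
Anders free within 10:00–19:30: 10:00–11:30, 12:30–13:00, 14:30–15:30, 16:00–17:00.
Brynn ∩ Maya: 11:30–13:00, 17:00–18:00.
Brynn ∩ Maya ∩ Anders: 12:30–13:00.
Restricted to 11:30–18:00: 12:30–13:00.
Total common minutes: 30.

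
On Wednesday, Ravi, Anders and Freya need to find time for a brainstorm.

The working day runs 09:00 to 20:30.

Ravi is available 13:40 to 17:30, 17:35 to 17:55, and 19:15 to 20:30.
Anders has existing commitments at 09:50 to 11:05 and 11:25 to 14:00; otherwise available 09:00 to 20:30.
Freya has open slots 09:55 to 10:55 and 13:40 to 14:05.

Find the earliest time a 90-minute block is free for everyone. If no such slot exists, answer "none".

none

Anders free within 09:00–20:30: 09:00–09:50, 11:05–11:25, 14:00–20:30.
Ravi ∩ Anders: 14:00–17:30, 17:35–17:55, 19:15–20:30.
Ravi ∩ Anders ∩ Freya: 14:00–14:05.
Windows ≥ 90 min: (none).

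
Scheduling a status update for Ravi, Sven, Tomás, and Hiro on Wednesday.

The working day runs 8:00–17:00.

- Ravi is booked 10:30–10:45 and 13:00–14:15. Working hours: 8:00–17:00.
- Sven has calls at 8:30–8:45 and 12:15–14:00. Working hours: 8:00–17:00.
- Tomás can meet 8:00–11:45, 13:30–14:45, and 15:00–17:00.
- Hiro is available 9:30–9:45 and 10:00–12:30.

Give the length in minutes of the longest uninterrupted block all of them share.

60 minutes

Ravi free within 08:00–17:00: 08:00–10:30, 10:45–13:00, 14:15–17:00.
Sven free within 08:00–17:00: 08:00–08:30, 08:45–12:15, 14:00–17:00.
Ravi ∩ Sven: 08:00–08:30, 08:45–10:30, 10:45–12:15, 14:15–17:00.
Ravi ∩ Sven ∩ Tomás: 08:00–08:30, 08:45–10:30, 10:45–11:45, 14:15–14:45, 15:00–17:00.
Ravi ∩ Sven ∩ Tomás ∩ Hiro: 09:30–09:45, 10:00–10:30, 10:45–11:45.
Common window lengths: 15, 30, 60 min; longest is 60.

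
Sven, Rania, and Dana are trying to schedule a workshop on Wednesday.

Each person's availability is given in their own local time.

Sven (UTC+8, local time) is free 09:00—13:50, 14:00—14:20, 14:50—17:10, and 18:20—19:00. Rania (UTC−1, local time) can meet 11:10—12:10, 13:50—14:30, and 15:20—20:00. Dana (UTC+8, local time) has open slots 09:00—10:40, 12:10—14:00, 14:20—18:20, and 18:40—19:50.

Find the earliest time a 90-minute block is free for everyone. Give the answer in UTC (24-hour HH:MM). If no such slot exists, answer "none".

Sven → UTC: 01:00–05:50, 06:00–06:20, 06:50–09:10, 10:20–11:00.
Rania → UTC: 12:10–13:10, 14:50–15:30, 16:20–21:00.
Dana → UTC: 01:00–02:40, 04:10–06:00, 06:20–10:20, 10:40–11:50.
Sven ∩ Rania: (none).
Sven ∩ Rania ∩ Dana: (none).
Windows ≥ 90 min: (none).

none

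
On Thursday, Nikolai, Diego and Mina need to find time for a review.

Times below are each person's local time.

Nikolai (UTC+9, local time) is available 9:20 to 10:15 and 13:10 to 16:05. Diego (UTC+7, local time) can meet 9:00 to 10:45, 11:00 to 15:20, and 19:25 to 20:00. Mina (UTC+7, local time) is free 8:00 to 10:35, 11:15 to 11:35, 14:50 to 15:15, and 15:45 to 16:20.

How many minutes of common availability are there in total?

20 minutes

Nikolai → UTC: 00:20–01:15, 04:10–07:05.
Diego → UTC: 02:00–03:45, 04:00–08:20, 12:25–13:00.
Mina → UTC: 01:00–03:35, 04:15–04:35, 07:50–08:15, 08:45–09:20.
Nikolai ∩ Diego: 04:10–07:05.
Nikolai ∩ Diego ∩ Mina: 04:15–04:35.
Total common minutes: 20.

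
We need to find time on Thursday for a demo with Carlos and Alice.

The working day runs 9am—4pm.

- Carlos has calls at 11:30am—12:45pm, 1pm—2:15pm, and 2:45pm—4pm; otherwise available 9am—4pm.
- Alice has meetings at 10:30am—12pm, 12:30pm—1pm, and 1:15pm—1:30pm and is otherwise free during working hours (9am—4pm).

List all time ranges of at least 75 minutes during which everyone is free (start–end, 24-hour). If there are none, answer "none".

09:00–10:30

Carlos free within 09:00–16:00: 09:00–11:30, 12:45–13:00, 14:15–14:45.
Alice free within 09:00–16:00: 09:00–10:30, 12:00–12:30, 13:00–13:15, 13:30–16:00.
Carlos ∩ Alice: 09:00–10:30, 14:15–14:45.
Windows ≥ 75 min: 09:00–10:30.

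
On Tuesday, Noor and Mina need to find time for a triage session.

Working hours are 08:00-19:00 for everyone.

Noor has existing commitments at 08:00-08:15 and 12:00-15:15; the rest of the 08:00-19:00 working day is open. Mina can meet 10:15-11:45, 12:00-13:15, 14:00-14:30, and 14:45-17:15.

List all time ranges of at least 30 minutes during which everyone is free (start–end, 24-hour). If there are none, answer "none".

10:15–11:45, 15:15–17:15

Noor free within 08:00–19:00: 08:15–12:00, 15:15–19:00.
Noor ∩ Mina: 10:15–11:45, 15:15–17:15.
Windows ≥ 30 min: 10:15–11:45, 15:15–17:15.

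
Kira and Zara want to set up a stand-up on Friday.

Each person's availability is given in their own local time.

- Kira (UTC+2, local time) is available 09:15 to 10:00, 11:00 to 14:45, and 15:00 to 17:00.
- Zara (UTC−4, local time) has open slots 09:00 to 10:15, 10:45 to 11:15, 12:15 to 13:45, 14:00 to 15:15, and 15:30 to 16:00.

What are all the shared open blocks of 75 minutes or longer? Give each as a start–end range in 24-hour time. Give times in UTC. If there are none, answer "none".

Kira → UTC: 07:15–08:00, 09:00–12:45, 13:00–15:00.
Zara → UTC: 13:00–14:15, 14:45–15:15, 16:15–17:45, 18:00–19:15, 19:30–20:00.
Kira ∩ Zara: 13:00–14:15, 14:45–15:00.
Windows ≥ 75 min: 13:00–14:15.

13:00–14:15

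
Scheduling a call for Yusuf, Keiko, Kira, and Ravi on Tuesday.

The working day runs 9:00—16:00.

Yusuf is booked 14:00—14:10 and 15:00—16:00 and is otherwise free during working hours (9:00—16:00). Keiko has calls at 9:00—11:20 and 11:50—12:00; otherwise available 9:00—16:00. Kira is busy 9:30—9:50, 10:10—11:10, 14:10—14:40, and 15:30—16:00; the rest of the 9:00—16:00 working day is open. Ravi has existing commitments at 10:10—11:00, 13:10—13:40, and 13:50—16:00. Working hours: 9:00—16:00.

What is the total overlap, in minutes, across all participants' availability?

110 minutes

Yusuf free within 09:00–16:00: 09:00–14:00, 14:10–15:00.
Keiko free within 09:00–16:00: 11:20–11:50, 12:00–16:00.
Kira free within 09:00–16:00: 09:00–09:30, 09:50–10:10, 11:10–14:10, 14:40–15:30.
Ravi free within 09:00–16:00: 09:00–10:10, 11:00–13:10, 13:40–13:50.
Yusuf ∩ Keiko: 11:20–11:50, 12:00–14:00, 14:10–15:00.
Yusuf ∩ Keiko ∩ Kira: 11:20–11:50, 12:00–14:00, 14:40–15:00.
Yusuf ∩ Keiko ∩ Kira ∩ Ravi: 11:20–11:50, 12:00–13:10, 13:40–13:50.
Total common minutes: 30 + 70 + 10 = 110.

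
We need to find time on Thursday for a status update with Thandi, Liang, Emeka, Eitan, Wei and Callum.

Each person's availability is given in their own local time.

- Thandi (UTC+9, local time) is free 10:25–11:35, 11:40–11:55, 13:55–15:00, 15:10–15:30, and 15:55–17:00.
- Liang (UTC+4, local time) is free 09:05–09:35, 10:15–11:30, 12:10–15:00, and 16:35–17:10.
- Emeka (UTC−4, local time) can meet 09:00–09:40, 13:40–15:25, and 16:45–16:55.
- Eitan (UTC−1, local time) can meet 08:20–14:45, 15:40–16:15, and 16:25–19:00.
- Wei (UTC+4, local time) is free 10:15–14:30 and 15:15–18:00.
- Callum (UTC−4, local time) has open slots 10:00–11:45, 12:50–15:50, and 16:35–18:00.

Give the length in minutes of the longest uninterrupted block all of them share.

Thandi → UTC: 01:25–02:35, 02:40–02:55, 04:55–06:00, 06:10–06:30, 06:55–08:00.
Liang → UTC: 05:05–05:35, 06:15–07:30, 08:10–11:00, 12:35–13:10.
Emeka → UTC: 13:00–13:40, 17:40–19:25, 20:45–20:55.
Eitan → UTC: 09:20–15:45, 16:40–17:15, 17:25–20:00.
Wei → UTC: 06:15–10:30, 11:15–14:00.
Callum → UTC: 14:00–15:45, 16:50–19:50, 20:35–22:00.
Thandi ∩ Liang: 05:05–05:35, 06:15–06:30, 06:55–07:30.
Thandi ∩ Liang ∩ Emeka: (none).
Thandi ∩ Liang ∩ Emeka ∩ Eitan: (none).
Thandi ∩ Liang ∩ Emeka ∩ Eitan ∩ Wei: (none).
Thandi ∩ Liang ∩ Emeka ∩ Eitan ∩ Wei ∩ Callum: (none).
No common window.

0 minutes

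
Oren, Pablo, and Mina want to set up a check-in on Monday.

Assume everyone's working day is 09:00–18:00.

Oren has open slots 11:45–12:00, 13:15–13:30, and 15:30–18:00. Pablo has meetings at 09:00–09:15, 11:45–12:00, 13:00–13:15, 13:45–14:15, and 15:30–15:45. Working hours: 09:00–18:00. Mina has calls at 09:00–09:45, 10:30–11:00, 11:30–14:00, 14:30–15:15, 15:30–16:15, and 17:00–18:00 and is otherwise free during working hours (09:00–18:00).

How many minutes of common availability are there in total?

Pablo free within 09:00–18:00: 09:15–11:45, 12:00–13:00, 13:15–13:45, 14:15–15:30, 15:45–18:00.
Mina free within 09:00–18:00: 09:45–10:30, 11:00–11:30, 14:00–14:30, 15:15–15:30, 16:15–17:00.
Oren ∩ Pablo: 13:15–13:30, 15:45–18:00.
Oren ∩ Pablo ∩ Mina: 16:15–17:00.
Total common minutes: 45.

45 minutes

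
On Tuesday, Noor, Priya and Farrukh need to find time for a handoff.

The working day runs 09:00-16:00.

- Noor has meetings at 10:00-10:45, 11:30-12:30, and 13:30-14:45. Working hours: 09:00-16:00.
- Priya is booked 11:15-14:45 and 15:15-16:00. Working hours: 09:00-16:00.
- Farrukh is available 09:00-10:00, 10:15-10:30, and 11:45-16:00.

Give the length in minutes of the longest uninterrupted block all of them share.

60 minutes

Noor free within 09:00–16:00: 09:00–10:00, 10:45–11:30, 12:30–13:30, 14:45–16:00.
Priya free within 09:00–16:00: 09:00–11:15, 14:45–15:15.
Noor ∩ Priya: 09:00–10:00, 10:45–11:15, 14:45–15:15.
Noor ∩ Priya ∩ Farrukh: 09:00–10:00, 14:45–15:15.
Common window lengths: 60, 30 min; longest is 60.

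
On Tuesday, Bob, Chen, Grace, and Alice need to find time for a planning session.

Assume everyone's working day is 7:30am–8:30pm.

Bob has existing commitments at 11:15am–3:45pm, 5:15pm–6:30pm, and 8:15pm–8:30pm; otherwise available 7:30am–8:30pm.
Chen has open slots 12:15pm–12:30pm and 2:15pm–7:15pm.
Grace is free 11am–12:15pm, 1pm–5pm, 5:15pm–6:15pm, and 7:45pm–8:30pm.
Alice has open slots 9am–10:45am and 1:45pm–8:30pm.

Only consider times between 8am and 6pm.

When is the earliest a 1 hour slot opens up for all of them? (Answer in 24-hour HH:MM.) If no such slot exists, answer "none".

15:45

Bob free within 07:30–20:30: 07:30–11:15, 15:45–17:15, 18:30–20:15.
Bob ∩ Chen: 15:45–17:15, 18:30–19:15.
Bob ∩ Chen ∩ Grace: 15:45–17:00.
Bob ∩ Chen ∩ Grace ∩ Alice: 15:45–17:00.
Restricted to 08:00–18:00: 15:45–17:00.
Windows ≥ 60 min: 15:45–17:00.
Earliest such window starts at 15:45.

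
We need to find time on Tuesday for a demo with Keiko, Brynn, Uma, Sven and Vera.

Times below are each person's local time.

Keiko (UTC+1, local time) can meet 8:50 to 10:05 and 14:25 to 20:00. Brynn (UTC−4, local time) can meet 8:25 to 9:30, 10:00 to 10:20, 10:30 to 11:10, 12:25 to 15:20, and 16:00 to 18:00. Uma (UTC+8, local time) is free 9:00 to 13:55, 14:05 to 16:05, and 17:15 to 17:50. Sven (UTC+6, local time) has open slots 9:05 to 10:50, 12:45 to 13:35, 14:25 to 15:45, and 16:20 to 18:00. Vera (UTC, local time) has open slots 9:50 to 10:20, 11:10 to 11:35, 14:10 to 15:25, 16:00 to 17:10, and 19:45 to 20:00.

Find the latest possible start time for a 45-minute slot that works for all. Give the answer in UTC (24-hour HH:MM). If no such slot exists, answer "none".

Keiko → UTC: 07:50–09:05, 13:25–19:00.
Brynn → UTC: 12:25–13:30, 14:00–14:20, 14:30–15:10, 16:25–19:20, 20:00–22:00.
Uma → UTC: 01:00–05:55, 06:05–08:05, 09:15–09:50.
Sven → UTC: 03:05–04:50, 06:45–07:35, 08:25–09:45, 10:20–12:00.
Vera → UTC: 09:50–10:20, 11:10–11:35, 14:10–15:25, 16:00–17:10, 19:45–20:00.
Keiko ∩ Brynn: 13:25–13:30, 14:00–14:20, 14:30–15:10, 16:25–19:00.
Keiko ∩ Brynn ∩ Uma: (none).
Keiko ∩ Brynn ∩ Uma ∩ Sven: (none).
Keiko ∩ Brynn ∩ Uma ∩ Sven ∩ Vera: (none).
Windows ≥ 45 min: (none).

none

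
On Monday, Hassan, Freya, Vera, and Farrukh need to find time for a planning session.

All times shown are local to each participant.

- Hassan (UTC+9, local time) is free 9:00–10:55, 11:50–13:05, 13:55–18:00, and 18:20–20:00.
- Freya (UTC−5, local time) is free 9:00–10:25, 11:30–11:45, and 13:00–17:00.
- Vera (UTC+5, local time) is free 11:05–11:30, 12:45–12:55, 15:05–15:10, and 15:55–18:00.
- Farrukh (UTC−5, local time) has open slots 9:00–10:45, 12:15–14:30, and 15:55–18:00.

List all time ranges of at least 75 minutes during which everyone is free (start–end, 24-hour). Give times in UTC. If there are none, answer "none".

none

Hassan → UTC: 00:00–01:55, 02:50–04:05, 04:55–09:00, 09:20–11:00.
Freya → UTC: 14:00–15:25, 16:30–16:45, 18:00–22:00.
Vera → UTC: 06:05–06:30, 07:45–07:55, 10:05–10:10, 10:55–13:00.
Farrukh → UTC: 14:00–15:45, 17:15–19:30, 20:55–23:00.
Hassan ∩ Freya: (none).
Hassan ∩ Freya ∩ Vera: (none).
Hassan ∩ Freya ∩ Vera ∩ Farrukh: (none).
Windows ≥ 75 min: (none).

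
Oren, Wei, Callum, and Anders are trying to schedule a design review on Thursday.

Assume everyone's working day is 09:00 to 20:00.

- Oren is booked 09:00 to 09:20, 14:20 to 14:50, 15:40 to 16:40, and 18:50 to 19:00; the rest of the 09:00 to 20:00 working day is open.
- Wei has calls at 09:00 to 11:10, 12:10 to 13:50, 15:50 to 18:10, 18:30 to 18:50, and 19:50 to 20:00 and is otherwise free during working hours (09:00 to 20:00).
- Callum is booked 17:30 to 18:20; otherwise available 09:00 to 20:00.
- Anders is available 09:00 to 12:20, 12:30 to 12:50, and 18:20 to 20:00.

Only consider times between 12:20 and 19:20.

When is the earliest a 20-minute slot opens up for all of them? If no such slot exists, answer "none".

Oren free within 09:00–20:00: 09:20–14:20, 14:50–15:40, 16:40–18:50, 19:00–20:00.
Wei free within 09:00–20:00: 11:10–12:10, 13:50–15:50, 18:10–18:30, 18:50–19:50.
Callum free within 09:00–20:00: 09:00–17:30, 18:20–20:00.
Oren ∩ Wei: 11:10–12:10, 13:50–14:20, 14:50–15:40, 18:10–18:30, 19:00–19:50.
Oren ∩ Wei ∩ Callum: 11:10–12:10, 13:50–14:20, 14:50–15:40, 18:20–18:30, 19:00–19:50.
Oren ∩ Wei ∩ Callum ∩ Anders: 11:10–12:10, 18:20–18:30, 19:00–19:50.
Restricted to 12:20–19:20: 18:20–18:30, 19:00–19:20.
Windows ≥ 20 min: 19:00–19:20.
Earliest such window starts at 19:00.

19:00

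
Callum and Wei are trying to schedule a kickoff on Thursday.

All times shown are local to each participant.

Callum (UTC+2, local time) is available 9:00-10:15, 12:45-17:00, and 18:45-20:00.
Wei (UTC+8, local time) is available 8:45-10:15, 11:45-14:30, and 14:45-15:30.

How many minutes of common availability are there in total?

Callum → UTC: 07:00–08:15, 10:45–15:00, 16:45–18:00.
Wei → UTC: 00:45–02:15, 03:45–06:30, 06:45–07:30.
Callum ∩ Wei: 07:00–07:30.
Total common minutes: 30.

30 minutes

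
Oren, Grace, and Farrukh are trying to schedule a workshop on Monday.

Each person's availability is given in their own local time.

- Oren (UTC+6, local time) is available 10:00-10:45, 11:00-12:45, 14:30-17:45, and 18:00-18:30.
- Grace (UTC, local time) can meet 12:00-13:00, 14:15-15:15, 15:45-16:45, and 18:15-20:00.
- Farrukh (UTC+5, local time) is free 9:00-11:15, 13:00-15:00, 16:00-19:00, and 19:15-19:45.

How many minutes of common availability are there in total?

Oren → UTC: 04:00–04:45, 05:00–06:45, 08:30–11:45, 12:00–12:30.
Grace → UTC: 12:00–13:00, 14:15–15:15, 15:45–16:45, 18:15–20:00.
Farrukh → UTC: 04:00–06:15, 08:00–10:00, 11:00–14:00, 14:15–14:45.
Oren ∩ Grace: 12:00–12:30.
Oren ∩ Grace ∩ Farrukh: 12:00–12:30.
Total common minutes: 30.

30 minutes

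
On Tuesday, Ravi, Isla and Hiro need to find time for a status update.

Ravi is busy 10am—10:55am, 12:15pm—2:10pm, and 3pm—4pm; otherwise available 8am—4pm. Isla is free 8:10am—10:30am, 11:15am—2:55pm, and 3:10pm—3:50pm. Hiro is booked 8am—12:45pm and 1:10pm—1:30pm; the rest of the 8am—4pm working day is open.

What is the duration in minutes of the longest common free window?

Ravi free within 08:00–16:00: 08:00–10:00, 10:55–12:15, 14:10–15:00.
Hiro free within 08:00–16:00: 12:45–13:10, 13:30–16:00.
Ravi ∩ Isla: 08:10–10:00, 11:15–12:15, 14:10–14:55.
Ravi ∩ Isla ∩ Hiro: 14:10–14:55.
Single common window of 45 minutes.

45 minutes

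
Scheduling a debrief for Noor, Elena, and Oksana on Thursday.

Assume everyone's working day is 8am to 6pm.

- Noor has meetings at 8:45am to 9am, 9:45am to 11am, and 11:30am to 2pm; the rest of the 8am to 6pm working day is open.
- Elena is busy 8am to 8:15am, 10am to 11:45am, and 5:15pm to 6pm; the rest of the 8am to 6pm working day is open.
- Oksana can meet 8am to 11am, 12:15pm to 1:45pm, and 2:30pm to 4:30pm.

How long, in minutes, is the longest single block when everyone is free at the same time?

120 minutes

Noor free within 08:00–18:00: 08:00–08:45, 09:00–09:45, 11:00–11:30, 14:00–18:00.
Elena free within 08:00–18:00: 08:15–10:00, 11:45–17:15.
Noor ∩ Elena: 08:15–08:45, 09:00–09:45, 14:00–17:15.
Noor ∩ Elena ∩ Oksana: 08:15–08:45, 09:00–09:45, 14:30–16:30.
Common window lengths: 30, 45, 120 min; longest is 120.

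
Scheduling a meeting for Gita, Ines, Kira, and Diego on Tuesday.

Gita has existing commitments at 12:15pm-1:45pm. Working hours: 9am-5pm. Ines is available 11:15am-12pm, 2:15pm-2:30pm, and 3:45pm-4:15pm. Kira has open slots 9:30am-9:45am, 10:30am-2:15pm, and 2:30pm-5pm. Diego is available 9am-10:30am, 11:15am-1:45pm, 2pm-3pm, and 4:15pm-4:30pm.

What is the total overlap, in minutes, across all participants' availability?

Gita free within 09:00–17:00: 09:00–12:15, 13:45–17:00.
Gita ∩ Ines: 11:15–12:00, 14:15–14:30, 15:45–16:15.
Gita ∩ Ines ∩ Kira: 11:15–12:00, 15:45–16:15.
Gita ∩ Ines ∩ Kira ∩ Diego: 11:15–12:00.
Total common minutes: 45.

45 minutes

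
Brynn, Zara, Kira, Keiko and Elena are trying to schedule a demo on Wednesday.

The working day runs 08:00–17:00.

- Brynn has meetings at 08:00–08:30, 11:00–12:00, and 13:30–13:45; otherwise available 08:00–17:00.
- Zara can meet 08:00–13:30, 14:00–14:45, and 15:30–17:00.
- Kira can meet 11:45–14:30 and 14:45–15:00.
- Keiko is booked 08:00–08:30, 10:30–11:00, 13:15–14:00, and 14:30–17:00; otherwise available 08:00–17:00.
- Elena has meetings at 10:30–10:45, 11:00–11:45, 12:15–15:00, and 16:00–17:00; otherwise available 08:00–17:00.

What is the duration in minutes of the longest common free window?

Brynn free within 08:00–17:00: 08:30–11:00, 12:00–13:30, 13:45–17:00.
Keiko free within 08:00–17:00: 08:30–10:30, 11:00–13:15, 14:00–14:30.
Elena free within 08:00–17:00: 08:00–10:30, 10:45–11:00, 11:45–12:15, 15:00–16:00.
Brynn ∩ Zara: 08:30–11:00, 12:00–13:30, 14:00–14:45, 15:30–17:00.
Brynn ∩ Zara ∩ Kira: 12:00–13:30, 14:00–14:30.
Brynn ∩ Zara ∩ Kira ∩ Keiko: 12:00–13:15, 14:00–14:30.
Brynn ∩ Zara ∩ Kira ∩ Keiko ∩ Elena: 12:00–12:15.
Single common window of 15 minutes.

15 minutes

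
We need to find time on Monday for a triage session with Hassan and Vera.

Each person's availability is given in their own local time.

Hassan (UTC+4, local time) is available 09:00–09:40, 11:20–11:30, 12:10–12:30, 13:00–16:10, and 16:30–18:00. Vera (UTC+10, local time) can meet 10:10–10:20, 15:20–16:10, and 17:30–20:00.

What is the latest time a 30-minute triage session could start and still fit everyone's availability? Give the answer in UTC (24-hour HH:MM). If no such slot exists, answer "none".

Hassan → UTC: 05:00–05:40, 07:20–07:30, 08:10–08:30, 09:00–12:10, 12:30–14:00.
Vera → UTC: 00:10–00:20, 05:20–06:10, 07:30–10:00.
Hassan ∩ Vera: 05:20–05:40, 08:10–08:30, 09:00–10:00.
Windows ≥ 30 min: 09:00–10:00.
Latest start in the last window 09:00–10:00 is 10:00 − 30 min = 09:30.

09:30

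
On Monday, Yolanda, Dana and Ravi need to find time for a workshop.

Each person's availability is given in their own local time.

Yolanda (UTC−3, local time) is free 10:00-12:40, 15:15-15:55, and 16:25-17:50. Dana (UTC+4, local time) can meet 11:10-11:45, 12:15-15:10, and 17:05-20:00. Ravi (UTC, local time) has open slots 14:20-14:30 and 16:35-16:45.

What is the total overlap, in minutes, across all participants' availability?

Yolanda → UTC: 13:00–15:40, 18:15–18:55, 19:25–20:50.
Dana → UTC: 07:10–07:45, 08:15–11:10, 13:05–16:00.
Ravi → UTC: 14:20–14:30, 16:35–16:45.
Yolanda ∩ Dana: 13:05–15:40.
Yolanda ∩ Dana ∩ Ravi: 14:20–14:30.
Total common minutes: 10.

10 minutes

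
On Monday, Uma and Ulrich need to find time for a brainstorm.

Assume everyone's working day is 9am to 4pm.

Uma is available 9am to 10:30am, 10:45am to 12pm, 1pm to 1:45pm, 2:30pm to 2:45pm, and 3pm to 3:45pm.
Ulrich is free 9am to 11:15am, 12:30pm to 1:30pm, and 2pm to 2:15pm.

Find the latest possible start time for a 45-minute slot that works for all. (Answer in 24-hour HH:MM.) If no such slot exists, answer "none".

09:45

Uma ∩ Ulrich: 09:00–10:30, 10:45–11:15, 13:00–13:30.
Windows ≥ 45 min: 09:00–10:30.
Latest start in the last window 09:00–10:30 is 10:30 − 45 min = 09:45.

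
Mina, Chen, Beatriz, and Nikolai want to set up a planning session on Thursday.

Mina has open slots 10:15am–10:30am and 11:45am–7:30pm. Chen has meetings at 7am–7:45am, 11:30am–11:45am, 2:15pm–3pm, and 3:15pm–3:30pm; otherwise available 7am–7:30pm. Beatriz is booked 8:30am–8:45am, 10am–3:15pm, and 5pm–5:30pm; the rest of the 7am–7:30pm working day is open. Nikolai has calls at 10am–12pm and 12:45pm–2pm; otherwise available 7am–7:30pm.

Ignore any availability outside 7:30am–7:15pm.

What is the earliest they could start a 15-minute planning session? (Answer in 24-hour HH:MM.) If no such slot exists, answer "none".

15:30

Chen free within 07:00–19:30: 07:45–11:30, 11:45–14:15, 15:00–15:15, 15:30–19:30.
Beatriz free within 07:00–19:30: 07:00–08:30, 08:45–10:00, 15:15–17:00, 17:30–19:30.
Nikolai free within 07:00–19:30: 07:00–10:00, 12:00–12:45, 14:00–19:30.
Mina ∩ Chen: 10:15–10:30, 11:45–14:15, 15:00–15:15, 15:30–19:30.
Mina ∩ Chen ∩ Beatriz: 15:30–17:00, 17:30–19:30.
Mina ∩ Chen ∩ Beatriz ∩ Nikolai: 15:30–17:00, 17:30–19:30.
Restricted to 07:30–19:15: 15:30–17:00, 17:30–19:15.
Windows ≥ 15 min: 15:30–17:00, 17:30–19:15.
Earliest such window starts at 15:30.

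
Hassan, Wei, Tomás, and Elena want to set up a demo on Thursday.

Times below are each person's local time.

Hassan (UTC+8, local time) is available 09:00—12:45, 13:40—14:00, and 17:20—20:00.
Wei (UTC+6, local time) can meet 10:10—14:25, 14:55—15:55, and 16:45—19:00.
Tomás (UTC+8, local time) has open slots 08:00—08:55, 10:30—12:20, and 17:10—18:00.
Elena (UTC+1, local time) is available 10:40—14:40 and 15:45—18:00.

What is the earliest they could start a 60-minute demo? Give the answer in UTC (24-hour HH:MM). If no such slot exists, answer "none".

Hassan → UTC: 01:00–04:45, 05:40–06:00, 09:20–12:00.
Wei → UTC: 04:10–08:25, 08:55–09:55, 10:45–13:00.
Tomás → UTC: 00:00–00:55, 02:30–04:20, 09:10–10:00.
Elena → UTC: 09:40–13:40, 14:45–17:00.
Hassan ∩ Wei: 04:10–04:45, 05:40–06:00, 09:20–09:55, 10:45–12:00.
Hassan ∩ Wei ∩ Tomás: 04:10–04:20, 09:20–09:55.
Hassan ∩ Wei ∩ Tomás ∩ Elena: 09:40–09:55.
Windows ≥ 60 min: (none).

none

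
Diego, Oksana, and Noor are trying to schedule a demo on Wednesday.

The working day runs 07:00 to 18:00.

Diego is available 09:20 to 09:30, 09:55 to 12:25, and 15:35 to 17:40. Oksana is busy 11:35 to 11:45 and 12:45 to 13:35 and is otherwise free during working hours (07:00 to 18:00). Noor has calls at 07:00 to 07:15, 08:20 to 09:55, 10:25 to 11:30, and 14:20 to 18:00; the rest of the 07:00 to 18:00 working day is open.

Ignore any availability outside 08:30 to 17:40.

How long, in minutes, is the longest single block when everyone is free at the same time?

Oksana free within 07:00–18:00: 07:00–11:35, 11:45–12:45, 13:35–18:00.
Noor free within 07:00–18:00: 07:15–08:20, 09:55–10:25, 11:30–14:20.
Diego ∩ Oksana: 09:20–09:30, 09:55–11:35, 11:45–12:25, 15:35–17:40.
Diego ∩ Oksana ∩ Noor: 09:55–10:25, 11:30–11:35, 11:45–12:25.
Restricted to 08:30–17:40: 09:55–10:25, 11:30–11:35, 11:45–12:25.
Common window lengths: 30, 5, 40 min; longest is 40.

40 minutes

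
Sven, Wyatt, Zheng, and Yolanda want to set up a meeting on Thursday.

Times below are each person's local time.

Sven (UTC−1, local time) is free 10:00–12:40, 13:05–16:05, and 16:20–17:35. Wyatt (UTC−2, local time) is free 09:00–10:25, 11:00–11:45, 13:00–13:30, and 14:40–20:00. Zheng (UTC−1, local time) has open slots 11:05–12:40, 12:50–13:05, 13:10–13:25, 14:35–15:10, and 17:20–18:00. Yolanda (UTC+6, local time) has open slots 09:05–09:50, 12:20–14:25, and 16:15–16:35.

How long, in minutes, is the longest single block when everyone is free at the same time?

0 minutes

Sven → UTC: 11:00–13:40, 14:05–17:05, 17:20–18:35.
Wyatt → UTC: 11:00–12:25, 13:00–13:45, 15:00–15:30, 16:40–22:00.
Zheng → UTC: 12:05–13:40, 13:50–14:05, 14:10–14:25, 15:35–16:10, 18:20–19:00.
Yolanda → UTC: 03:05–03:50, 06:20–08:25, 10:15–10:35.
Sven ∩ Wyatt: 11:00–12:25, 13:00–13:40, 15:00–15:30, 16:40–17:05, 17:20–18:35.
Sven ∩ Wyatt ∩ Zheng: 12:05–12:25, 13:00–13:40, 18:20–18:35.
Sven ∩ Wyatt ∩ Zheng ∩ Yolanda: (none).
No common window.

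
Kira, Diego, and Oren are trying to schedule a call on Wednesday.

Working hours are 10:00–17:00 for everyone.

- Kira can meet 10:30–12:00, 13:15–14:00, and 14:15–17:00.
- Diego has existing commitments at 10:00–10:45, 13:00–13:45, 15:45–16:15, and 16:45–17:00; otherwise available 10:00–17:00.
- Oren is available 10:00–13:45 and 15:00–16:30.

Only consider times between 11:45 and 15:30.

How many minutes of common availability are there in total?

45 minutes

Diego free within 10:00–17:00: 10:45–13:00, 13:45–15:45, 16:15–16:45.
Kira ∩ Diego: 10:45–12:00, 13:45–14:00, 14:15–15:45, 16:15–16:45.
Kira ∩ Diego ∩ Oren: 10:45–12:00, 15:00–15:45, 16:15–16:30.
Restricted to 11:45–15:30: 11:45–12:00, 15:00–15:30.
Total common minutes: 15 + 30 = 45.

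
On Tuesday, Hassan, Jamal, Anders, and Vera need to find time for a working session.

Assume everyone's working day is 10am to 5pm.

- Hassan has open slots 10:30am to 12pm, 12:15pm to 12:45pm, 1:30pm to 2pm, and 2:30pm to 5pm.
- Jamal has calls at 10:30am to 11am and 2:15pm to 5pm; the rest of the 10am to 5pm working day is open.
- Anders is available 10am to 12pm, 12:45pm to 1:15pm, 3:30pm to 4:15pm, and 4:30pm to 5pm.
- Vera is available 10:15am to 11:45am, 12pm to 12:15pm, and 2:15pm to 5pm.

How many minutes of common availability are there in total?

Jamal free within 10:00–17:00: 10:00–10:30, 11:00–14:15.
Hassan ∩ Jamal: 11:00–12:00, 12:15–12:45, 13:30–14:00.
Hassan ∩ Jamal ∩ Anders: 11:00–12:00.
Hassan ∩ Jamal ∩ Anders ∩ Vera: 11:00–11:45.
Total common minutes: 45.

45 minutes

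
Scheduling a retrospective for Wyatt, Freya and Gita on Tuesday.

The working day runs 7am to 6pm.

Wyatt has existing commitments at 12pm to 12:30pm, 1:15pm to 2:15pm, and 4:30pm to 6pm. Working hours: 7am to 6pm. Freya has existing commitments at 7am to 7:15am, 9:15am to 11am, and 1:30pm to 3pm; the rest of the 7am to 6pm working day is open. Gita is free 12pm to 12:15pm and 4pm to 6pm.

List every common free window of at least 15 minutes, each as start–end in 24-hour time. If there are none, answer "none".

Wyatt free within 07:00–18:00: 07:00–12:00, 12:30–13:15, 14:15–16:30.
Freya free within 07:00–18:00: 07:15–09:15, 11:00–13:30, 15:00–18:00.
Wyatt ∩ Freya: 07:15–09:15, 11:00–12:00, 12:30–13:15, 15:00–16:30.
Wyatt ∩ Freya ∩ Gita: 16:00–16:30.
Windows ≥ 15 min: 16:00–16:30.

16:00–16:30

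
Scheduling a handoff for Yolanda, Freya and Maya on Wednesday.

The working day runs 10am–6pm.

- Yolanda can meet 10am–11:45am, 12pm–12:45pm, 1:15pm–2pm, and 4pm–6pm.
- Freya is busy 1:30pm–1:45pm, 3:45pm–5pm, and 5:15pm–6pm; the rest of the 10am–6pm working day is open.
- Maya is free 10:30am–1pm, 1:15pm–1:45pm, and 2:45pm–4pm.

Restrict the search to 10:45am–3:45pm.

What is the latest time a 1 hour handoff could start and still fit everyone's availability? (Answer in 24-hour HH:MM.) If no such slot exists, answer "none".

Freya free within 10:00–18:00: 10:00–13:30, 13:45–15:45, 17:00–17:15.
Yolanda ∩ Freya: 10:00–11:45, 12:00–12:45, 13:15–13:30, 13:45–14:00, 17:00–17:15.
Yolanda ∩ Freya ∩ Maya: 10:30–11:45, 12:00–12:45, 13:15–13:30.
Restricted to 10:45–15:45: 10:45–11:45, 12:00–12:45, 13:15–13:30.
Windows ≥ 60 min: 10:45–11:45.
Latest start in the last window 10:45–11:45 is 11:45 − 60 min = 10:45.

10:45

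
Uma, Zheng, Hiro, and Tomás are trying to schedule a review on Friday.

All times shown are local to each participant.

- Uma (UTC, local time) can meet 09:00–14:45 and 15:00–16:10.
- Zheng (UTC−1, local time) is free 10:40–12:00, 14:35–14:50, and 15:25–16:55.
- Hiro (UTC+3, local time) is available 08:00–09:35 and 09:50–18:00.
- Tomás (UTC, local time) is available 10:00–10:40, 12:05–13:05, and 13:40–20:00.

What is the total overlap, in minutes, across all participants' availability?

Uma → UTC: 09:00–14:45, 15:00–16:10.
Zheng → UTC: 11:40–13:00, 15:35–15:50, 16:25–17:55.
Hiro → UTC: 05:00–06:35, 06:50–15:00.
Tomás → UTC: 10:00–10:40, 12:05–13:05, 13:40–20:00.
Uma ∩ Zheng: 11:40–13:00, 15:35–15:50.
Uma ∩ Zheng ∩ Hiro: 11:40–13:00.
Uma ∩ Zheng ∩ Hiro ∩ Tomás: 12:05–13:00.
Total common minutes: 55.

55 minutes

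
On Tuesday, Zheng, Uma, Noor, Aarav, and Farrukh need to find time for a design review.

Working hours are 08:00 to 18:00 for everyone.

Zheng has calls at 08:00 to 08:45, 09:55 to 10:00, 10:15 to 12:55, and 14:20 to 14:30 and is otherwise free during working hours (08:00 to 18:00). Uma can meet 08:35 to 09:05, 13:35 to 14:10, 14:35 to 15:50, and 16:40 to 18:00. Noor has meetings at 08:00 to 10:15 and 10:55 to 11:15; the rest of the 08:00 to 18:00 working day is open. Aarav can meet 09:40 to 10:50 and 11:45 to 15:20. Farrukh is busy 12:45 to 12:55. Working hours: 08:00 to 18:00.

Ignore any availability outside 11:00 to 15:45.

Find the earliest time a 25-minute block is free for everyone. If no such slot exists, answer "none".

Zheng free within 08:00–18:00: 08:45–09:55, 10:00–10:15, 12:55–14:20, 14:30–18:00.
Noor free within 08:00–18:00: 10:15–10:55, 11:15–18:00.
Farrukh free within 08:00–18:00: 08:00–12:45, 12:55–18:00.
Zheng ∩ Uma: 08:45–09:05, 13:35–14:10, 14:35–15:50, 16:40–18:00.
Zheng ∩ Uma ∩ Noor: 13:35–14:10, 14:35–15:50, 16:40–18:00.
Zheng ∩ Uma ∩ Noor ∩ Aarav: 13:35–14:10, 14:35–15:20.
Zheng ∩ Uma ∩ Noor ∩ Aarav ∩ Farrukh: 13:35–14:10, 14:35–15:20.
Restricted to 11:00–15:45: 13:35–14:10, 14:35–15:20.
Windows ≥ 25 min: 13:35–14:10, 14:35–15:20.
Earliest such window starts at 13:35.

13:35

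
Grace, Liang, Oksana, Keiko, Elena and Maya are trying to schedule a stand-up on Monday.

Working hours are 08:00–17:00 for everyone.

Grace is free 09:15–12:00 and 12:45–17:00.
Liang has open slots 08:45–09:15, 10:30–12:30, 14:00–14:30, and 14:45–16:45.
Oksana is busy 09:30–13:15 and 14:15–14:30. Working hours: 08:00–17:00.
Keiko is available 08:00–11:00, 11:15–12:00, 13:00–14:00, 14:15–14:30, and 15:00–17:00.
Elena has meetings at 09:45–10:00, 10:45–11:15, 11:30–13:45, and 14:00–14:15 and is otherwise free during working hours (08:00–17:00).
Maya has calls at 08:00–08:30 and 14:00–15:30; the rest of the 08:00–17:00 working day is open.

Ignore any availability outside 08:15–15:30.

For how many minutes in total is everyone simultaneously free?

Oksana free within 08:00–17:00: 08:00–09:30, 13:15–14:15, 14:30–17:00.
Elena free within 08:00–17:00: 08:00–09:45, 10:00–10:45, 11:15–11:30, 13:45–14:00, 14:15–17:00.
Maya free within 08:00–17:00: 08:30–14:00, 15:30–17:00.
Grace ∩ Liang: 10:30–12:00, 14:00–14:30, 14:45–16:45.
Grace ∩ Liang ∩ Oksana: 14:00–14:15, 14:45–16:45.
Grace ∩ Liang ∩ Oksana ∩ Keiko: 15:00–16:45.
Grace ∩ Liang ∩ Oksana ∩ Keiko ∩ Elena: 15:00–16:45.
Grace ∩ Liang ∩ Oksana ∩ Keiko ∩ Elena ∩ Maya: 15:30–16:45.
Restricted to 08:15–15:30: (none).
Total common minutes: 0.

0 minutes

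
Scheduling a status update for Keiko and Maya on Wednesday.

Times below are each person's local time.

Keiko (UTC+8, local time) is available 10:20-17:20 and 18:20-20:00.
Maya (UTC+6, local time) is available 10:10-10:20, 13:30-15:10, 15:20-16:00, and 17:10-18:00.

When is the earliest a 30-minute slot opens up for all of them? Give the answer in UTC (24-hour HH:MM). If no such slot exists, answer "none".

07:30

Keiko → UTC: 02:20–09:20, 10:20–12:00.
Maya → UTC: 04:10–04:20, 07:30–09:10, 09:20–10:00, 11:10–12:00.
Keiko ∩ Maya: 04:10–04:20, 07:30–09:10, 11:10–12:00.
Windows ≥ 30 min: 07:30–09:10, 11:10–12:00.
Earliest such window starts at 07:30.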